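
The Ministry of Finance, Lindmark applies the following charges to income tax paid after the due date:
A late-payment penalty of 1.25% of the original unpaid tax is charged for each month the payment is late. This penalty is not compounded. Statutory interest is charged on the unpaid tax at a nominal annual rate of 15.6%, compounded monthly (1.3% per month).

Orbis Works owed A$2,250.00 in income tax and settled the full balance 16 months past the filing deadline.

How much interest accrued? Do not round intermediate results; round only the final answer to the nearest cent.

A$516.52

Interest: A$2,250.00 × ((1 + 0.013)^16 − 1) = A$2,250.00 × 0.2295640… = A$516.5189…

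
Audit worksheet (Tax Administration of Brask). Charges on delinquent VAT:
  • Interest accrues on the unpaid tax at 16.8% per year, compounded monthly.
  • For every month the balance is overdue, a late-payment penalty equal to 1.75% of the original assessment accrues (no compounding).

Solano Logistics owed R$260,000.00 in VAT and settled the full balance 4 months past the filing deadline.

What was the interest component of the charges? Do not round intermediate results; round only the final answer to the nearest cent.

R$14,868.62

Interest (16.8%/yr ÷ 12 = 1.4%/month): R$260,000.00 × ((1 + 0.014)^4 − 1) = R$14,868.6237…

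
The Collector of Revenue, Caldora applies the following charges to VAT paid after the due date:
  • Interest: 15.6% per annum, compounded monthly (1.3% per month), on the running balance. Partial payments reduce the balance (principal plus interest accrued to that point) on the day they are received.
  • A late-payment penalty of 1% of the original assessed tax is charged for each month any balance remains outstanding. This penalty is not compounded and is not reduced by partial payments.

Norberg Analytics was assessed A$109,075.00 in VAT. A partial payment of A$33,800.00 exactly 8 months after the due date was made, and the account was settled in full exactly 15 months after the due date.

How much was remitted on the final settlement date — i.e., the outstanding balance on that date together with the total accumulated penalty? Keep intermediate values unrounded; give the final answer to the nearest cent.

A$111,756.43

Balance at month 8: A$109,075.0000 × (1 + 0.013)^8 = A$120,948.5830…
After A$33,800.00 payment: A$120,948.5830… − A$33,800.00 = A$87,148.5830…
Balance at month 15: A$87,148.5830… × (1 + 0.013)^7 = A$95,395.1834…
Penalty: 15 × 1% × A$109,075.00 = A$16,361.25
Final settlement = outstanding balance + penalty = A$95,395.1834… + A$16,361.25 = A$111,756.43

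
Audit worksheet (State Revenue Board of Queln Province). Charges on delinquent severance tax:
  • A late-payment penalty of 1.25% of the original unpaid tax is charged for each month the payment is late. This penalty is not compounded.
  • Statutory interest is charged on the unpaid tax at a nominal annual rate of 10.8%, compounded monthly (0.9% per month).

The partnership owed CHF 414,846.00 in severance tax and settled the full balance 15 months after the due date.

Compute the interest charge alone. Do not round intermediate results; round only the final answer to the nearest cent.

Interest: CHF 414,846.00 × ((1 + 0.009)^15 − 1) = CHF 414,846.00 × 0.1438458… = CHF 59,673.8675…

CHF 59,673.87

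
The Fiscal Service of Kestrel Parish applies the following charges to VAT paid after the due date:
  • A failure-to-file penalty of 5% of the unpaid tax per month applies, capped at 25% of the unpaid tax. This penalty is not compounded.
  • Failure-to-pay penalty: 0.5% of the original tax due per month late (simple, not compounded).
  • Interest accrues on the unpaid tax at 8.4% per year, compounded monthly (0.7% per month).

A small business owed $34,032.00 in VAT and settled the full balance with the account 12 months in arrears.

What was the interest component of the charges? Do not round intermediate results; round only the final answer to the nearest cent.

$2,971.36

Interest: $34,032.00 × ((1 + 0.007)^12 − 1) = $34,032.00 × 0.0873107… = $2,971.3564…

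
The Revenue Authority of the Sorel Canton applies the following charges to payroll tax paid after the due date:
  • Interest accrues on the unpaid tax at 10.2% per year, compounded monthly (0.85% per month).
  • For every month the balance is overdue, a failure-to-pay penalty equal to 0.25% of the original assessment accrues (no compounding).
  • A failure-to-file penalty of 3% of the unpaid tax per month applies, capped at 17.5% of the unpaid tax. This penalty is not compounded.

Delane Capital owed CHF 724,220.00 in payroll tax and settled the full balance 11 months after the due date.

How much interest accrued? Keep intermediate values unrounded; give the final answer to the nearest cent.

Interest: CHF 724,220.00 × ((1 + 0.0085)^11 − 1) = CHF 724,220.00 × 0.0975768… = CHF 70,667.0874…

CHF 70,667.09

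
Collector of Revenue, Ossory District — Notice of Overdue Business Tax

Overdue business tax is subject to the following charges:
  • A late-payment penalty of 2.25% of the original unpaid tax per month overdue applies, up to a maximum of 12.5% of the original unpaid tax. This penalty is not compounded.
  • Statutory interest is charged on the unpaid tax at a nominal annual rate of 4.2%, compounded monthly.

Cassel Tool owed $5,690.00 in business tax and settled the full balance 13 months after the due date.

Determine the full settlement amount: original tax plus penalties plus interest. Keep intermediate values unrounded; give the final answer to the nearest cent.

Penalty (uncapped): 13 × 2.25% × $5,690.00 = $1,664.33…; cap = 12.5% × $5,690.00 = $711.25 → penalty = $711.25
Interest (4.2%/yr ÷ 12 = 0.35%/month): $5,690.00 × ((1 + 0.0035)^13 − 1) = $264.4022…
Total = $5,690.00 + $711.2500 + $264.4022… = $6,665.65

$6,665.65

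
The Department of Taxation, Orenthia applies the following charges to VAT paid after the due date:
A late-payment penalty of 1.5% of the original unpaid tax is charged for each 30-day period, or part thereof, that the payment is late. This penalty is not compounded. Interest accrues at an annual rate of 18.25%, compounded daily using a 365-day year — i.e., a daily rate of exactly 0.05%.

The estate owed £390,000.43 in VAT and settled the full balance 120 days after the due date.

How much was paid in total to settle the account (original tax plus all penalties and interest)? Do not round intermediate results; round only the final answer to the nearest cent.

Penalty periods: ⌈120/30⌉ = 4; penalty = 4 × 1.5% × £390,000.43 = £23,400.03…
Interest: £390,000.43 × ((1 + 0.0005)^120 − 1) = £390,000.43 × 0.06182062… = £24,110.0701…
Total = £390,000.43 + £23,400.0258 + £24,110.0701… = £437,510.53

£437,510.53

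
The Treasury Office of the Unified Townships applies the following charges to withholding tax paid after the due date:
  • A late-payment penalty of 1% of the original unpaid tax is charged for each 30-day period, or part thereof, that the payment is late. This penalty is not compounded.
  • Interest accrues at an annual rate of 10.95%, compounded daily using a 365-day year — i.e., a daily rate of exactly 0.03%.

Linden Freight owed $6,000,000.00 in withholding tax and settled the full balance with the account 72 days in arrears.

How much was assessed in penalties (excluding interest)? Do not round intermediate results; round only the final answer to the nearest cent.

$180,000.00

Penalty periods: ⌈72/30⌉ = 3; penalty = 3 × 1% × $6,000,000.00 = $180,000.00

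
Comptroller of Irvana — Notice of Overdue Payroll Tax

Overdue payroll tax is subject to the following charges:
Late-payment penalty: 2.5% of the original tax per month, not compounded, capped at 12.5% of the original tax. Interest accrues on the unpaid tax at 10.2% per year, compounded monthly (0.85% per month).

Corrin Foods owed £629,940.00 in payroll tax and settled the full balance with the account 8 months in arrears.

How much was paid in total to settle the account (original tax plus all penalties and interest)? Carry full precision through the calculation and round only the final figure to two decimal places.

£752,814.68

Penalty (uncapped): 8 × 2.5% × £629,940.00 = £125,988.00; cap = 12.5% × £629,940.00 = £78,742.50 → penalty = £78,742.50
Interest: £629,940.00 × ((1 + 0.0085)^8 − 1) = £629,940.00 × 0.0700578… = £44,132.1846…
Total = £629,940.00 + £78,742.5000 + £44,132.1846… = £752,814.68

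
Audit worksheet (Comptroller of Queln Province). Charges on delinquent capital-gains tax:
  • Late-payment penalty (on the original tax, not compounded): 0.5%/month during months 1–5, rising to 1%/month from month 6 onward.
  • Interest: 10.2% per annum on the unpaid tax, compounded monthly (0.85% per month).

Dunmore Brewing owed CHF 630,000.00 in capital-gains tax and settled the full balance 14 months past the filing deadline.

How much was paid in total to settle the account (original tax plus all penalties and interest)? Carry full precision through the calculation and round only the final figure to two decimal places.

Penalty, months 1–5: 5 × 0.5% × CHF 630,000.00 = CHF 15,750.00
Penalty, months 6–14: 9 × 1% × CHF 630,000.00 = CHF 56,700.00
Interest: CHF 630,000.00 × ((1 + 0.0085)^14 − 1) = CHF 630,000.00 × 0.1258036… = CHF 79,256.2723…
Total = CHF 630,000.00 + CHF 72,450.0000 + CHF 79,256.2723… = CHF 781,706.27

CHF 781,706.27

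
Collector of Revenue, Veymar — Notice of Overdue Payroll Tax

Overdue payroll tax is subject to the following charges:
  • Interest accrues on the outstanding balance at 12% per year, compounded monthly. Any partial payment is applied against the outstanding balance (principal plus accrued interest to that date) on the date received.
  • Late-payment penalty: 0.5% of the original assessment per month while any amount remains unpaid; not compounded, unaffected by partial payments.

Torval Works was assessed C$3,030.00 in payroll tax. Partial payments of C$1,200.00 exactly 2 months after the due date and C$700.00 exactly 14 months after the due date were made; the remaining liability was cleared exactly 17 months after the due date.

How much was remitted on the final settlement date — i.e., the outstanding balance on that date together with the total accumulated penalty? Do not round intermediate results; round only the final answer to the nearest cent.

Monthly rate = 12% ÷ 12 = 1%
Balance at month 2: C$3,030.0000 × (1 + 0.01)^2 = C$3,090.9030
After C$1,200.00 payment: C$3,090.9030 − C$1,200.00 = C$1,890.9030
Balance at month 14: C$1,890.9030 × (1 + 0.01)^12 = C$2,130.7168…
After C$700.00 payment: C$2,130.7168… − C$700.00 = C$1,430.7168…
Balance at month 17: C$1,430.7168… × (1 + 0.01)^3 = C$1,474.0690…
Penalty: 17 × 0.5% × C$3,030.00 = C$257.55
Final settlement = outstanding balance + penalty = C$1,474.0690… + C$257.55 = C$1,731.62

C$1,731.62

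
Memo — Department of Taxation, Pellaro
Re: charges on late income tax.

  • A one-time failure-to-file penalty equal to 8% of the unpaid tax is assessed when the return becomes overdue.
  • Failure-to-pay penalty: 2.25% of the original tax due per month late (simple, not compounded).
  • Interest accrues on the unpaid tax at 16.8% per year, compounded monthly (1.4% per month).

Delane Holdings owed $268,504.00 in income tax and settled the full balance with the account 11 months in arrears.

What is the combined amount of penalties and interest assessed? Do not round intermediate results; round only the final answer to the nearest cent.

Failure-to-file penalty: 8% × $268,504.00 = $21,480.32
Failure-to-pay penalty: 11 × 2.25% × $268,504.00 = $66,454.74
Interest: $268,504.00 × ((1 + 0.014)^11 − 1) = $268,504.00 × 0.1652457… = $44,369.1286…
Penalties + interest = $87,935.0600 + $44,369.1286… = $132,304.19

$132,304.19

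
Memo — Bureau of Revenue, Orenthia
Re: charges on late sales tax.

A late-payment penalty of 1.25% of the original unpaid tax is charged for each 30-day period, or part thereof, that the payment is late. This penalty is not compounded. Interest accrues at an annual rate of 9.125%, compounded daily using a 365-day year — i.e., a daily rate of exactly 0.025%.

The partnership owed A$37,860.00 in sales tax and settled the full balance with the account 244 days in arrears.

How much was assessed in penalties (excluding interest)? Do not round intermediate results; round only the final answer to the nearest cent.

Penalty periods: ⌈244/30⌉ = 9; penalty = 9 × 1.25% × A$37,860.00 = A$4,259.25

A$4,259.25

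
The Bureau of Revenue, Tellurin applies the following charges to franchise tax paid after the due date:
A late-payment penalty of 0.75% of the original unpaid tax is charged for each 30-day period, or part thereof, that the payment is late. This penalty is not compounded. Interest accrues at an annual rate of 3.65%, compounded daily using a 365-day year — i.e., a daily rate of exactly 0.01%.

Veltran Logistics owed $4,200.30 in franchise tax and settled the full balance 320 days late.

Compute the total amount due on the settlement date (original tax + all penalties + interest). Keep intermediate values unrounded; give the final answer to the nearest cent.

Penalty periods: ⌈320/30⌉ = 11; penalty = 11 × 0.75% × $4,200.30 = $346.52…
Interest: $4,200.30 × ((1 + 0.0001)^320 − 1) = $4,200.30 × 0.03251585… = $136.5763…
Total = $4,200.30 + $346.5248… + $136.5763… = $4,683.40

$4,683.40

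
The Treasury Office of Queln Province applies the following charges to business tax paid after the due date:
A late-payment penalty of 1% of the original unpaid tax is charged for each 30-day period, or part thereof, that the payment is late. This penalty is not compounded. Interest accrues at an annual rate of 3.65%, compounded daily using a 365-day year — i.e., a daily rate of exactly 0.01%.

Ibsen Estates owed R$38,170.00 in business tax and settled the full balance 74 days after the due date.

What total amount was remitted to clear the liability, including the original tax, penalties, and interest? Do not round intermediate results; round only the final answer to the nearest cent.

R$39,598.59

Penalty periods: ⌈74/30⌉ = 3; penalty = 3 × 1% × R$38,170.00 = R$1,145.10
Interest: R$38,170.00 × ((1 + 0.0001)^74 − 1) = R$38,170.00 × 0.00742707… = R$283.4915…
Total = R$38,170.00 + R$1,145.1000 + R$283.4915… = R$39,598.59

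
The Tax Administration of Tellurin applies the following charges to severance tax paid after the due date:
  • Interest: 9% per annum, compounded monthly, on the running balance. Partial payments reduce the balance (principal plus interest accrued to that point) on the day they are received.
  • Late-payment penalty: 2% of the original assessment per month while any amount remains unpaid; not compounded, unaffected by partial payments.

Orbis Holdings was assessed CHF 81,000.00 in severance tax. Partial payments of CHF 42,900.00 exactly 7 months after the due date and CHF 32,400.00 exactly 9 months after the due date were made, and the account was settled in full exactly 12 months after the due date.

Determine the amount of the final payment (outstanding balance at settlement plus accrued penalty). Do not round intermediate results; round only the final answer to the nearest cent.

Monthly rate = 9% ÷ 12 = 0.75%
Balance at month 7: CHF 81,000.0000 × (1 + 0.0075)^7 = CHF 85,349.3863…
After CHF 42,900.00 payment: CHF 85,349.3863… − CHF 42,900.00 = CHF 42,449.3863…
Balance at month 9: CHF 42,449.3863… × (1 + 0.0075)^2 = CHF 43,088.5148…
After CHF 32,400.00 payment: CHF 43,088.5148… − CHF 32,400.00 = CHF 10,688.5148…
Balance at month 12: CHF 10,688.5148… × (1 + 0.0075)^3 = CHF 10,930.8146…
Penalty: 12 × 2% × CHF 81,000.00 = CHF 19,440.00
Final settlement = outstanding balance + penalty = CHF 10,930.8146… + CHF 19,440.00 = CHF 30,370.81

CHF 30,370.81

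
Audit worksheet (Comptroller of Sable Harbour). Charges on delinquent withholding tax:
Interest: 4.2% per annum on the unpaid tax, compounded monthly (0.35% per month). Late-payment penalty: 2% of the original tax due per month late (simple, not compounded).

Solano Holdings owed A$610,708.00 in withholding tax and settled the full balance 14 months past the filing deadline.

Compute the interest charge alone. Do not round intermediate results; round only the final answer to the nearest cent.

Interest: A$610,708.00 × ((1 + 0.0035)^14 − 1) = A$610,708.00 × 0.0501305… = A$30,615.1021…

A$30,615.10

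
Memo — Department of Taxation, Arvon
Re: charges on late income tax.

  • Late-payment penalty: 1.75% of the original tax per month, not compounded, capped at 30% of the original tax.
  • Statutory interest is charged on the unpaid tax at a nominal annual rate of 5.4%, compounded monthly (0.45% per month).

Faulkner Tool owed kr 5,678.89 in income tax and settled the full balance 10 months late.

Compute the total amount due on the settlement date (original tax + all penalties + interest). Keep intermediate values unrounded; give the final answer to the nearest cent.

kr 6,933.48

Penalty: 10 × 1.75% × kr 5,678.89 = kr 993.81… (below the 30% cap of kr 1,703.67…)
Interest: kr 5,678.89 × ((1 + 0.0045)^10 − 1) = kr 5,678.89 × 0.0459223… = kr 260.7875…
Total = kr 5,678.89 + kr 993.8058… + kr 260.7875… = kr 6,933.48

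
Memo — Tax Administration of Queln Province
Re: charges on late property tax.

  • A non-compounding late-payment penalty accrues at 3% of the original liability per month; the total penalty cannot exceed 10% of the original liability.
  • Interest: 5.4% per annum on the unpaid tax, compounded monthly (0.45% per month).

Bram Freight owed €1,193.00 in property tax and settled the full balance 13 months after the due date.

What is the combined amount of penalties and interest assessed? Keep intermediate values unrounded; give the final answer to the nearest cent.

Penalty (uncapped): 13 × 3% × €1,193.00 = €465.27; cap = 10% × €1,193.00 = €119.30 → penalty = €119.30
Interest: €1,193.00 × ((1 + 0.0045)^13 − 1) = €1,193.00 × 0.0601059… = €71.7063…
Penalties + interest = €119.3000 + €71.7063… = €191.01

€191.01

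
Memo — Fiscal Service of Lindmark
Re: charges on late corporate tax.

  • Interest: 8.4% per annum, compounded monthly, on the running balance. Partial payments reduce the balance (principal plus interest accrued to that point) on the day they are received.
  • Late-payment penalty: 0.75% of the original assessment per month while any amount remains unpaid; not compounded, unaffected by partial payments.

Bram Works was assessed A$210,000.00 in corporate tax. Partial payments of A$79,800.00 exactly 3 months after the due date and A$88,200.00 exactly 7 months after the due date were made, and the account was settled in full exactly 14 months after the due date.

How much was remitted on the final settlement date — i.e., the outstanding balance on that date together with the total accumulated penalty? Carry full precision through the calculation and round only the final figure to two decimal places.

A$74,815.26

Monthly rate = 8.4% ÷ 12 = 0.7%
Balance at month 3: A$210,000.0000 × (1 + 0.007)^3 = A$214,440.9420…
After A$79,800.00 payment: A$214,440.9420… − A$79,800.00 = A$134,640.9420…
Balance at month 7: A$134,640.9420… × (1 + 0.007)^4 = A$138,450.6579…
After A$88,200.00 payment: A$138,450.6579… − A$88,200.00 = A$50,250.6579…
Balance at month 14: A$50,250.6579… × (1 + 0.007)^7 = A$52,765.2556…
Penalty: 14 × 0.75% × A$210,000.00 = A$22,050.00
Final settlement = outstanding balance + penalty = A$52,765.2556… + A$22,050.00 = A$74,815.26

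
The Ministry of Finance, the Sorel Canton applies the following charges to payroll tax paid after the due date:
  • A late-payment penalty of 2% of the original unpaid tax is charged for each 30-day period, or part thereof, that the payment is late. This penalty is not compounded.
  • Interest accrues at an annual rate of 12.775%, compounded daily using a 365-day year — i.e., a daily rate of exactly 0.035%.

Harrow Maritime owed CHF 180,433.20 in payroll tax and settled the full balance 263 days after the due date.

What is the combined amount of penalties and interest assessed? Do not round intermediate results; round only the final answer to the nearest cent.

Penalty periods: ⌈263/30⌉ = 9; penalty = 9 × 2% × CHF 180,433.20 = CHF 32,477.98…
Interest: CHF 180,433.20 × ((1 + 0.00035)^263 − 1) = CHF 180,433.20 × 0.09640198… = CHF 17,394.1185…
Penalties + interest = CHF 32,477.9760 + CHF 17,394.1185… = CHF 49,872.09

CHF 49,872.09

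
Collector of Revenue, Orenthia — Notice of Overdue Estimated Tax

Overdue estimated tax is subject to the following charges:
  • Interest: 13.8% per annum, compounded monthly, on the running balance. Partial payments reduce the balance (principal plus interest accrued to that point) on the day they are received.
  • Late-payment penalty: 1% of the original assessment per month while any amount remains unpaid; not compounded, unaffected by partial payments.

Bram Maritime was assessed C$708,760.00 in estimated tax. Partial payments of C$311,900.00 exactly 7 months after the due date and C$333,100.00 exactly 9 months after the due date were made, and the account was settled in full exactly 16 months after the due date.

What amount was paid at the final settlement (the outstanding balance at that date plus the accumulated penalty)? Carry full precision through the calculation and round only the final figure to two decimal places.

Monthly rate = 13.8% ÷ 12 = 1.15%
Balance at month 7: C$708,760.0000 × (1 + 0.0115)^7 = C$767,821.7483…
After C$311,900.00 payment: C$767,821.7483… − C$311,900.00 = C$455,921.7483…
Balance at month 9: C$455,921.7483… × (1 + 0.0115)^2 = C$466,468.2442…
After C$333,100.00 payment: C$466,468.2442… − C$333,100.00 = C$133,368.2442…
Balance at month 16: C$133,368.2442… × (1 + 0.0115)^7 = C$144,481.9663…
Penalty: 16 × 1% × C$708,760.00 = C$113,401.60
Final settlement = outstanding balance + penalty = C$144,481.9663… + C$113,401.60 = C$257,883.57

C$257,883.57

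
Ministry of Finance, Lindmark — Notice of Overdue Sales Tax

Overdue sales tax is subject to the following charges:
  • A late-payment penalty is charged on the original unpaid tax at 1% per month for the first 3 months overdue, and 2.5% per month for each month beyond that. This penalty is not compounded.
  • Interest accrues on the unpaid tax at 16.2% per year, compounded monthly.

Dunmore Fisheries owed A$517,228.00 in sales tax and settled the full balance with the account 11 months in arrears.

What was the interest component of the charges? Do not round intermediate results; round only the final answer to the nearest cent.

Interest (16.2%/yr ÷ 12 = 1.35%/month): A$517,228.00 × ((1 + 0.0135)^11 − 1) = A$82,208.6749…

A$82,208.67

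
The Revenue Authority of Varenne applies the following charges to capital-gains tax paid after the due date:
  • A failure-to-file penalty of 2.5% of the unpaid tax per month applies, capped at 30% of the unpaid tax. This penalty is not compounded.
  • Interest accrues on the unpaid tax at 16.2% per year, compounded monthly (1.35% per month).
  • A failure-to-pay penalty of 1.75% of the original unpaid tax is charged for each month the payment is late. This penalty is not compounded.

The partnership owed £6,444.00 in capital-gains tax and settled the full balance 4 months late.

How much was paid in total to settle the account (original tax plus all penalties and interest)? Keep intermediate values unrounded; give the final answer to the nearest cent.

£7,894.57

Failure-to-file: 4 × 2.5% × £6,444.00 = £644.40 (under the 30% cap)
Failure-to-pay penalty: 4 × 1.75% × £6,444.00 = £451.08
Interest: £6,444.00 × ((1 + 0.0135)^4 − 1) = £6,444.00 × 0.0551034… = £355.0861…
Total = £6,444.00 + £1,095.4800 + £355.0861… = £7,894.57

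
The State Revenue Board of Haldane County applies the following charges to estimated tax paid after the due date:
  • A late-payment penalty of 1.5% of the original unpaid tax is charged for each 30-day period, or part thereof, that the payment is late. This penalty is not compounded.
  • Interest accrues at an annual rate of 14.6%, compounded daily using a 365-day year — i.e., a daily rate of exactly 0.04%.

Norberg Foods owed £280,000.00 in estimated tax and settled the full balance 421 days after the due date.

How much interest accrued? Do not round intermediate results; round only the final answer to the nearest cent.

Interest: £280,000.00 × ((1 + 0.0004)^421 − 1) = £280,000.00 × 0.18337003… = £51,343.6095…

£51,343.61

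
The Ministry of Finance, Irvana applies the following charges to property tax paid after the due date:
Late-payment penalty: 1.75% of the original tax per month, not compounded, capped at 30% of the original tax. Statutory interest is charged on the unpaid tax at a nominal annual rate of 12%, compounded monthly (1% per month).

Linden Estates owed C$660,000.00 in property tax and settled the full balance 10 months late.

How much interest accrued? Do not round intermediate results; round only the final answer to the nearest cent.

Interest: C$660,000.00 × ((1 + 0.01)^10 − 1) = C$660,000.00 × 0.1046221… = C$69,050.6028…

C$69,050.60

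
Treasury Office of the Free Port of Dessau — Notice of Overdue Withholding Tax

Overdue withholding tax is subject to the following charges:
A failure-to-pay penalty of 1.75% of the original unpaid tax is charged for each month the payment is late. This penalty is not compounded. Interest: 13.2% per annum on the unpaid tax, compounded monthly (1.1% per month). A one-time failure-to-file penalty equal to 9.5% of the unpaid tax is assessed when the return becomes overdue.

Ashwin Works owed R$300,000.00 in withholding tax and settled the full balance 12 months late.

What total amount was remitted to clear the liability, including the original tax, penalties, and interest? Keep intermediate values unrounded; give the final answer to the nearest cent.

R$433,585.86

Failure-to-file penalty: 9.5% × R$300,000.00 = R$28,500.00
Failure-to-pay penalty: 12 × 1.75% × R$300,000.00 = R$63,000.00
Interest: R$300,000.00 × ((1 + 0.011)^12 − 1) = R$300,000.00 × 0.1402862… = R$42,085.8589…
Total = R$300,000.00 + R$91,500.0000 + R$42,085.8589… = R$433,585.86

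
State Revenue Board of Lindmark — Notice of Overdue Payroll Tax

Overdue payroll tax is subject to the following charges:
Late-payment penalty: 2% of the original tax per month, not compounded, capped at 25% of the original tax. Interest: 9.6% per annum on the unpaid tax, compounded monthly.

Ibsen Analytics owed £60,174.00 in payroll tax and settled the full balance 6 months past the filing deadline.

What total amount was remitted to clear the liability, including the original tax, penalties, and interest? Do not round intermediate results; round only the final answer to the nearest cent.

£70,341.62

Penalty: 6 × 2% × £60,174.00 = £7,220.88 (below the 25% cap of £15,043.50)
Interest (9.6%/yr ÷ 12 = 0.8%/month): £60,174.00 × ((1 + 0.008)^6 − 1) = £2,946.7389…
Total = £60,174.00 + £7,220.8800 + £2,946.7389… = £70,341.62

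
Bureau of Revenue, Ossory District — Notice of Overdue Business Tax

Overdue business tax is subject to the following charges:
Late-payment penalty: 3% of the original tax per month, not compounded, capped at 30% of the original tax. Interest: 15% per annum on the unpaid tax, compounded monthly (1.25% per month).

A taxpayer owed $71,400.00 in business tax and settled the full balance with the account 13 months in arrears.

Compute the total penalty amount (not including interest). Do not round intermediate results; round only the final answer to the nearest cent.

Penalty (uncapped): 13 × 3% × $71,400.00 = $27,846.00; cap = 30% × $71,400.00 = $21,420.00 → penalty = $21,420.00

$21,420.00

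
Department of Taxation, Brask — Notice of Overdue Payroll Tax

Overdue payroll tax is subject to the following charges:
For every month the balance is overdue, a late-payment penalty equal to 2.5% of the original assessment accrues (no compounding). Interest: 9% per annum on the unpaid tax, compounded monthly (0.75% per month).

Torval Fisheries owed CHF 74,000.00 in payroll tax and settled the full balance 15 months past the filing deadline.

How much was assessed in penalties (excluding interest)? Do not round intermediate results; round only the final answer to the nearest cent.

Late-payment penalty = 2.5% × CHF 74,000.00 × 15 mo = CHF 27,750.00

CHF 27,750.00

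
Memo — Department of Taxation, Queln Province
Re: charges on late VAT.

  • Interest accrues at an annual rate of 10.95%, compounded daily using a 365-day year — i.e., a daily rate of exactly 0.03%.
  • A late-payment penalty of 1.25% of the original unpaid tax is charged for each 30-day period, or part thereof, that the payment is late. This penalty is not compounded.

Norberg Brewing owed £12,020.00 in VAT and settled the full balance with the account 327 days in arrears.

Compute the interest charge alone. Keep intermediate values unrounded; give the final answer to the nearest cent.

Interest: £12,020.00 × ((1 + 0.0003)^327 − 1) = £12,020.00 × 0.10305686… = £1,238.7434…

£1,238.74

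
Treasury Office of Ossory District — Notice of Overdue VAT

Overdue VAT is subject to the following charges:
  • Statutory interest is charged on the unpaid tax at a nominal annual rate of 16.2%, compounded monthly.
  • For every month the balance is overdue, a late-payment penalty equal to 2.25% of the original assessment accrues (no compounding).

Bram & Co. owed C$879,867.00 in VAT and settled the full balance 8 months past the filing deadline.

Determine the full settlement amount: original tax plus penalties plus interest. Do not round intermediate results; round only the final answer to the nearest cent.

C$1,137,881.95

Late-payment penalty = 2.25% × C$879,867.00 × 8 mo = C$158,376.06
Interest (16.2%/yr ÷ 12 = 1.35%/month): C$879,867.00 × ((1 + 0.0135)^8 − 1) = C$99,638.8942…
Total = C$879,867.00 + C$158,376.0600 + C$99,638.8942… = C$1,137,881.95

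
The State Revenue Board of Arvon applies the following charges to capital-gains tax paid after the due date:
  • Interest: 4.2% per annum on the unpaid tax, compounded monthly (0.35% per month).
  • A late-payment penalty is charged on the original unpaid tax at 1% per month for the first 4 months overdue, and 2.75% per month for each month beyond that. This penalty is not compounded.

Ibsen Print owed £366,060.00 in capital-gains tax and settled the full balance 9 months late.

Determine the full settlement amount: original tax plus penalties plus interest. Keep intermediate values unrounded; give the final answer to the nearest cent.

Penalty, months 1–4: 4 × 1% × £366,060.00 = £14,642.40
Penalty, months 5–9: 5 × 2.75% × £366,060.00 = £50,333.25
Interest: £366,060.00 × ((1 + 0.0035)^9 − 1) = £366,060.00 × 0.0319446… = £11,693.6478…
Total = £366,060.00 + £64,975.6500 + £11,693.6478… = £442,729.30

£442,729.30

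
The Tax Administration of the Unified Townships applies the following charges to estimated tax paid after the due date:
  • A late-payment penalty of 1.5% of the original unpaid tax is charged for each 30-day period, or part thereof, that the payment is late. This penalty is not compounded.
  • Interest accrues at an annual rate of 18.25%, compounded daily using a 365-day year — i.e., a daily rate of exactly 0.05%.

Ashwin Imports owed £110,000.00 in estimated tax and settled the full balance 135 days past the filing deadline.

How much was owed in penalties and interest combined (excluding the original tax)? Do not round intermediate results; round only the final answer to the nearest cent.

£15,929.34

Penalty periods: ⌈135/30⌉ = 5; penalty = 5 × 1.5% × £110,000.00 = £8,250.00
Interest: £110,000.00 × ((1 + 0.0005)^135 − 1) = £110,000.00 × 0.06981221… = £7,679.3434…
Penalties + interest = £8,250.0000 + £7,679.3434… = £15,929.34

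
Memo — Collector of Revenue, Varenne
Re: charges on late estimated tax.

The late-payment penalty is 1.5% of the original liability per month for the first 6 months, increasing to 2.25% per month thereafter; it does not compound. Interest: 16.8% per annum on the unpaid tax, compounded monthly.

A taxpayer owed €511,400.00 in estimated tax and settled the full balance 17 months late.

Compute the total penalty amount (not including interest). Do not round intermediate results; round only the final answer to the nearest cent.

Penalty, months 1–6: 6 × 1.5% × €511,400.00 = €46,026.00
Penalty, months 7–17: 11 × 2.25% × €511,400.00 = €126,571.50
Total penalty = €46,026.00 + €126,571.50 = €172,597.50

€172,597.50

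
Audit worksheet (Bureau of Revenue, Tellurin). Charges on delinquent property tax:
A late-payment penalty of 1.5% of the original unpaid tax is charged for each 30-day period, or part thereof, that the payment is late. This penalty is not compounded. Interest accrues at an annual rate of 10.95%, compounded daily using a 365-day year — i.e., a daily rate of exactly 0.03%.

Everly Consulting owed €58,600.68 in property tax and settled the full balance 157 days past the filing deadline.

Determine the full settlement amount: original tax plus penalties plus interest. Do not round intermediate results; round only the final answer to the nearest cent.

Penalty periods: ⌈157/30⌉ = 6; penalty = 6 × 1.5% × €58,600.68 = €5,274.06…
Interest: €58,600.68 × ((1 + 0.0003)^157 − 1) = €58,600.68 × 0.04821942… = €2,825.6909…
Total = €58,600.68 + €5,274.0612 + €2,825.6909… = €66,700.43

€66,700.43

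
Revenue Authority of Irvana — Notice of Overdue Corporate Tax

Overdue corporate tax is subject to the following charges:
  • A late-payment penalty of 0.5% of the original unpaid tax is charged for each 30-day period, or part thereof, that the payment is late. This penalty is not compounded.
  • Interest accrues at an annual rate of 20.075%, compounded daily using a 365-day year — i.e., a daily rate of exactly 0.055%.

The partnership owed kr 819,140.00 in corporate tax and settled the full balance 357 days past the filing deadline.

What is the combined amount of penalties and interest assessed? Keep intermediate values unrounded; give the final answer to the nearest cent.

kr 226,809.28

Penalty periods: ⌈357/30⌉ = 12; penalty = 12 × 0.5% × kr 819,140.00 = kr 49,148.40
Interest: kr 819,140.00 × ((1 + 0.00055)^357 − 1) = kr 819,140.00 × 0.21688708… = kr 177,660.8821…
Penalties + interest = kr 49,148.4000 + kr 177,660.8821… = kr 226,809.28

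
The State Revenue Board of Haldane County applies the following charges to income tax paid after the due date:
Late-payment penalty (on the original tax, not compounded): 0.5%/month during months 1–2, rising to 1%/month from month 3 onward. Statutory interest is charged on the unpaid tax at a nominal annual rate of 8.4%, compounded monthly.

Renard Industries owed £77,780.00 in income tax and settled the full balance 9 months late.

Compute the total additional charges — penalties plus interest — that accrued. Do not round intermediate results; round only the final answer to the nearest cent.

Penalty, months 1–2: 2 × 0.5% × £77,780.00 = £777.80
Penalty, months 3–9: 7 × 1% × £77,780.00 = £5,444.60
Interest (8.4%/yr ÷ 12 = 0.7%/month): £77,780.00 × ((1 + 0.007)^9 − 1) = £5,039.6086…
Penalties + interest = £6,222.4000 + £5,039.6086… = £11,262.01

£11,262.01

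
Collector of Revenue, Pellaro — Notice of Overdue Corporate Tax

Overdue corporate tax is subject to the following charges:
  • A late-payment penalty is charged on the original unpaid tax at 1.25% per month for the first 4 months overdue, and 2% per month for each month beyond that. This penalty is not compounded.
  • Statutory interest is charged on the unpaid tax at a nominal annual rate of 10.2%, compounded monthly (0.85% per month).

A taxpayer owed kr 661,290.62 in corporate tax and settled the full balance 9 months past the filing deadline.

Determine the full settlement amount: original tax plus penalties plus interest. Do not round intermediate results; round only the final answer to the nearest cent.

Penalty, months 1–4: 4 × 1.25% × kr 661,290.62 = kr 33,064.53…
Penalty, months 5–9: 5 × 2% × kr 661,290.62 = kr 66,129.06…
Interest: kr 661,290.62 × ((1 + 0.0085)^9 − 1) = kr 661,290.62 × 0.0791532… = kr 52,343.3017…
Total = kr 661,290.62 + kr 99,193.5930 + kr 52,343.3017… = kr 812,827.51

kr 812,827.51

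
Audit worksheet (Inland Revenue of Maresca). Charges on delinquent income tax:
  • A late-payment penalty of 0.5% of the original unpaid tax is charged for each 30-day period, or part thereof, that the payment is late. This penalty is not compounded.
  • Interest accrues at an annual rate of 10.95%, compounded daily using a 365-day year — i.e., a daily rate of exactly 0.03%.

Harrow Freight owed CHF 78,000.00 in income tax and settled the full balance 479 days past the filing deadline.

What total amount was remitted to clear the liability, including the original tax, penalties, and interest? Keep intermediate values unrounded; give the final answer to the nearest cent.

Penalty periods: ⌈479/30⌉ = 16; penalty = 16 × 0.5% × CHF 78,000.00 = CHF 6,240.00
Interest: CHF 78,000.00 × ((1 + 0.0003)^479 − 1) = CHF 78,000.00 × 0.15451281… = CHF 12,051.9995…
Total = CHF 78,000.00 + CHF 6,240.0000 + CHF 12,051.9995… = CHF 96,292.00

CHF 96,292.00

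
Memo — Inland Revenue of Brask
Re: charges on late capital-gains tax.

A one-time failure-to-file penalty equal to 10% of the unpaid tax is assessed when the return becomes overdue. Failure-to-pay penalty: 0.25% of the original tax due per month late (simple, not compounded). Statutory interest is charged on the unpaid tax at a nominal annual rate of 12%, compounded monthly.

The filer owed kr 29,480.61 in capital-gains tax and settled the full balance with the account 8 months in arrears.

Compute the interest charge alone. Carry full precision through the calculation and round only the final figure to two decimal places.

kr 2,442.67

Interest (12%/yr ÷ 12 = 1%/month): kr 29,480.61 × ((1 + 0.01)^8 − 1) = kr 2,442.6662…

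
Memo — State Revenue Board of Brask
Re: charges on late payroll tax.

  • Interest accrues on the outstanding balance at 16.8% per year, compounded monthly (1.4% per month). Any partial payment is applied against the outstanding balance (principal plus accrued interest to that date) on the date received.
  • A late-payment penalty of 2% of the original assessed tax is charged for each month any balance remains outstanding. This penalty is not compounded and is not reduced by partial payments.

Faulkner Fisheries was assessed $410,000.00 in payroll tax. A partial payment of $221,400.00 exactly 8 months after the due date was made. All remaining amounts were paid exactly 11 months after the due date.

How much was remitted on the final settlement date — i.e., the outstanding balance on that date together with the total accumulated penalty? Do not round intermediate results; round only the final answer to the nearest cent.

Balance at month 8: $410,000.0000 × (1 + 0.014)^8 = $458,234.1972…
After $221,400.00 payment: $458,234.1972… − $221,400.00 = $236,834.1972…
Balance at month 11: $236,834.1972… × (1 + 0.014)^3 = $246,921.1419…
Penalty: 11 × 2% × $410,000.00 = $90,200.00
Final settlement = outstanding balance + penalty = $246,921.1419… + $90,200.00 = $337,121.14

$337,121.14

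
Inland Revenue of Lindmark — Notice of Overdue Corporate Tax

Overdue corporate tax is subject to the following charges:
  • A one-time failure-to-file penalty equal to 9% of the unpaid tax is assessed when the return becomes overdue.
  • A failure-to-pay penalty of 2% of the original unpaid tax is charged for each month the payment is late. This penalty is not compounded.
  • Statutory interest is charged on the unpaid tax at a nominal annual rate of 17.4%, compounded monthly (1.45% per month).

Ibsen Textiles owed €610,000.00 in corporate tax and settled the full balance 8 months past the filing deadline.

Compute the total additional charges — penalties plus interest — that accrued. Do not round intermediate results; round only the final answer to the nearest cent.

€226,957.12

Failure-to-file penalty: 9% × €610,000.00 = €54,900.00
Failure-to-pay penalty: 8 × 2% × €610,000.00 = €97,600.00
Interest: €610,000.00 × ((1 + 0.0145)^8 − 1) = €610,000.00 × 0.1220609… = €74,457.1206…
Penalties + interest = €152,500.0000 + €74,457.1206… = €226,957.12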